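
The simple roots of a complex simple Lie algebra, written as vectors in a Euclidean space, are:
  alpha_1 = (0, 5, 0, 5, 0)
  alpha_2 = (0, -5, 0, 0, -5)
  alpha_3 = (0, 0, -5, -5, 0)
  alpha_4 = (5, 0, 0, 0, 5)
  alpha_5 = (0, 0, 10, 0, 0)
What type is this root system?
Compute the Cartan integers a_ij = 2(alpha_i, alpha_j)/(alpha_j, alpha_j); the resulting 5x5 Cartan matrix is
[[2, -1, -1, 0, 0], [-1, 2, 0, -1, 0], [-1, 0, 2, 0, -1], [0, -1, 0, 2, 0], [0, 0, -2, 0, 2]].
The roots have two lengths (squared-length ratio 2:1); the short ones are alpha_{1,2,3,4}. The associated Dynkin diagram is a chain of 5 nodes with a double edge at one end; the terminal node there is the unique long simple root (C_5), so the type is C_5 (the algebra sp(10)).

C_5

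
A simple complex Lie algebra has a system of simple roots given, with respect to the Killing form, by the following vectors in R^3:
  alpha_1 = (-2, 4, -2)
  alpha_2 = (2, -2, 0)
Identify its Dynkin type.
G2

Compute the Cartan integers a_ij = 2(alpha_i, alpha_j)/(alpha_j, alpha_j); the resulting 2x2 Cartan matrix is
[[2, -3], [-1, 2]].
The roots have two lengths (squared-length ratio 3:1); the short ones are alpha_{2}. The associated Dynkin diagram is two nodes joined by a triple edge (G_2), so the type is G_2.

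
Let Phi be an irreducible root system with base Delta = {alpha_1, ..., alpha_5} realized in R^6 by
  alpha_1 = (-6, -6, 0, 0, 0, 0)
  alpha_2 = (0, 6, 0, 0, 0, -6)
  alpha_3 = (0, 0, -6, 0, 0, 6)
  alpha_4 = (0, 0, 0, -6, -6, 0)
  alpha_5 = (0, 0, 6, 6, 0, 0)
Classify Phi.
Compute the Cartan integers a_ij = 2(alpha_i, alpha_j)/(alpha_j, alpha_j); the resulting 5x5 Cartan matrix is
[[2, -1, 0, 0, 0], [-1, 2, -1, 0, 0], [0, -1, 2, 0, -1], [0, 0, 0, 2, -1], [0, 0, -1, -1, 2]].
All simple roots have the same length, so the diagram is simply laced. The associated Dynkin diagram is a chain of 5 nodes with single edges (A_5), so the type is A_5 (the algebra sl(6)).

A_5 (sl(6))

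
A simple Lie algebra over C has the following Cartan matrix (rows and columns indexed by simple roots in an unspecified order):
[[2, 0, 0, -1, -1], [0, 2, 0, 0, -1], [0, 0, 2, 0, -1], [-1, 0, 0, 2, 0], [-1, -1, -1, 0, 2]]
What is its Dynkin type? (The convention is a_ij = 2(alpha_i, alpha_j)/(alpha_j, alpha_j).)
type D_5

The matrix has rank 5 with 2's on the diagonal. Reading the off-diagonal entries as Dynkin edges (a single edge where a_ij = a_ji = -1; a double or triple edge where a_ij * a_ji = 2 or 3), the diagram is a chain of 3 nodes with a fork of two nodes at one end (D_5). One simple-root ordering that puts it in standard form is (alpha_4, alpha_1, alpha_5, alpha_3, alpha_2). So the algebra is type D_5, i.e. so(10).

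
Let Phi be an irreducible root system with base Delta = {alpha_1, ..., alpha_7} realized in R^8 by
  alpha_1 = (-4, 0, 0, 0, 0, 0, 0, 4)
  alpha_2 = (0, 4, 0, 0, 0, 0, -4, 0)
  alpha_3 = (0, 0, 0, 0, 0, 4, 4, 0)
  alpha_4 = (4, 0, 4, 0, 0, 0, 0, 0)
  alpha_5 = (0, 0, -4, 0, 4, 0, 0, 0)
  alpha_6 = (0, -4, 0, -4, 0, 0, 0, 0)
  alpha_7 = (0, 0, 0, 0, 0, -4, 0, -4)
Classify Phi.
A_7

Compute the Cartan integers a_ij = 2(alpha_i, alpha_j)/(alpha_j, alpha_j); the resulting 7x7 Cartan matrix is
[[2, 0, 0, -1, 0, 0, -1], [0, 2, -1, 0, 0, -1, 0], [0, -1, 2, 0, 0, 0, -1], [-1, 0, 0, 2, -1, 0, 0], [0, 0, 0, -1, 2, 0, 0], [0, -1, 0, 0, 0, 2, 0], [-1, 0, -1, 0, 0, 0, 2]].
All simple roots have the same length, so the diagram is simply laced. The associated Dynkin diagram is a chain of 7 nodes with single edges (A_7), so the type is A_7 (the algebra sl(8)).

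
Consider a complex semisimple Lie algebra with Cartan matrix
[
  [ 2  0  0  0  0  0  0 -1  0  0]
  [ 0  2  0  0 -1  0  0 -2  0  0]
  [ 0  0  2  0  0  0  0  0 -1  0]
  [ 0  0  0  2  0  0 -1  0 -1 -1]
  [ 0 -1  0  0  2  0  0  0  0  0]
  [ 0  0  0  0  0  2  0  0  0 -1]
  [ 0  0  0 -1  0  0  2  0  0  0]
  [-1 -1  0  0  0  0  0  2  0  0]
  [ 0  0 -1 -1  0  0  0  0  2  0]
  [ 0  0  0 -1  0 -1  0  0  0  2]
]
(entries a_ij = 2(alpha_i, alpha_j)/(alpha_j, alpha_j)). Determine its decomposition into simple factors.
E_6 + F_4

The diagram associated to this matrix has two connected components: the simple roots {alpha_3, alpha_4, alpha_6, alpha_7, alpha_9, alpha_10} form a chain of 5 nodes with one extra node attached to the third node from one end (E_6), and {alpha_1, alpha_2, alpha_5, alpha_8} form a chain of 4 nodes with a double edge between the middle two (F_4). A semisimple Lie algebra decomposes uniquely as the direct sum of simple ideals, one per connected component of its Dynkin diagram, so g ≅ E_6 ⊕ F_4 (dimension 78 + 52 = 130).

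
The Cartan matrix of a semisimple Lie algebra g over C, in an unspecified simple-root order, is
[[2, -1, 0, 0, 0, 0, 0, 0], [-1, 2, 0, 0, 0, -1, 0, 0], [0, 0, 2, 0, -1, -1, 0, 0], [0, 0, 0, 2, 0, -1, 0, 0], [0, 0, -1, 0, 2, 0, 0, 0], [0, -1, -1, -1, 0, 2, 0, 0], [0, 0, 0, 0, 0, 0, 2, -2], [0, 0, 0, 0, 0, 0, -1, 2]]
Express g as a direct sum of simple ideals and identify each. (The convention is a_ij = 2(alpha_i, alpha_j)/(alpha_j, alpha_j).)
The diagram associated to this matrix has two connected components: the simple roots {alpha_7, alpha_8} form a chain of 2 nodes with a double edge at one end; the terminal node there is the unique short simple root (B_2), and {alpha_1, alpha_2, alpha_3, alpha_4, alpha_5, alpha_6} form a chain of 5 nodes with one extra node attached to the third node from one end (E_6). A semisimple Lie algebra decomposes uniquely as the direct sum of simple ideals, one per connected component of its Dynkin diagram, so g ≅ B_2 ⊕ E_6 (dimension 10 + 78 = 88).

B2 + E6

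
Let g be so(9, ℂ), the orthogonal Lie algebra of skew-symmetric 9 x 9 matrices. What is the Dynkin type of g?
B_4

This is so(9) with 9 odd, which has dimension 9(9-1)/2 = 36 and rank (9-1)/2 = 4. In the classification of classical Lie algebras, the orthogonal algebra so(2n+1) in an odd number of variables has type B_n; here n = 4, so the Dynkin diagram is a chain of 4 nodes with a double edge at one end; the terminal node there is the unique short simple root (B_4). Hence the type is B_4.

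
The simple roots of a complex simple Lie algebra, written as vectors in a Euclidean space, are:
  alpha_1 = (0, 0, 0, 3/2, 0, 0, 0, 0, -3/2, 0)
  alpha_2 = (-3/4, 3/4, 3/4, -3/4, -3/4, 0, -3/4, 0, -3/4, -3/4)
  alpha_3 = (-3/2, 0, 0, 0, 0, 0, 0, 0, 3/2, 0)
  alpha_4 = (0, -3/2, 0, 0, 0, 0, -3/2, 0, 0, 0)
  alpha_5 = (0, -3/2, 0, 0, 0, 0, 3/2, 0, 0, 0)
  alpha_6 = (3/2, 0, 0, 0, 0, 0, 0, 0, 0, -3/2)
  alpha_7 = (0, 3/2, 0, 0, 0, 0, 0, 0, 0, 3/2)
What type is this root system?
E_7

Compute the Cartan integers a_ij = 2(alpha_i, alpha_j)/(alpha_j, alpha_j); the resulting 7x7 Cartan matrix is
[[2, 0, -1, 0, 0, 0, 0], [0, 2, 0, 0, -1, 0, 0], [-1, 0, 2, 0, 0, -1, 0], [0, 0, 0, 2, 0, 0, -1], [0, -1, 0, 0, 2, 0, -1], [0, 0, -1, 0, 0, 2, -1], [0, 0, 0, -1, -1, -1, 2]].
All simple roots have the same length, so the diagram is simply laced. The associated Dynkin diagram is a chain of 6 nodes with one extra node attached to the third node from one end (E_7), so the type is E_7.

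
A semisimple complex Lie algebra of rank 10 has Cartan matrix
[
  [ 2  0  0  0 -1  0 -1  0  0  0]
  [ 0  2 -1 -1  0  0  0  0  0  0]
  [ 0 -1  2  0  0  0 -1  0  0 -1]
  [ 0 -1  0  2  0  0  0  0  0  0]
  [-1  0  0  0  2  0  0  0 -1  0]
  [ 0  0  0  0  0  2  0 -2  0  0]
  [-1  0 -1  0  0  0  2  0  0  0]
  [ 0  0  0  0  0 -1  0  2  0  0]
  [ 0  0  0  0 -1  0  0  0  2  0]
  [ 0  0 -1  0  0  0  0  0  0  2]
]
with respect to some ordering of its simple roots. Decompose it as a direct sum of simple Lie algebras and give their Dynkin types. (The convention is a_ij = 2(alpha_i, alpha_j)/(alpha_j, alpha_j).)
The diagram associated to this matrix has two connected components: the simple roots {alpha_6, alpha_8} form a chain of 2 nodes with a double edge at one end; the terminal node there is the unique short simple root (B_2), and {alpha_1, alpha_2, alpha_3, alpha_4, alpha_5, alpha_7, alpha_9, alpha_10} form a chain of 7 nodes with one extra node attached to the third node from one end (E_8). A semisimple Lie algebra decomposes uniquely as the direct sum of simple ideals, one per connected component of its Dynkin diagram, so g ≅ B_2 ⊕ E_8 (dimension 10 + 248 = 258).

B2 + E8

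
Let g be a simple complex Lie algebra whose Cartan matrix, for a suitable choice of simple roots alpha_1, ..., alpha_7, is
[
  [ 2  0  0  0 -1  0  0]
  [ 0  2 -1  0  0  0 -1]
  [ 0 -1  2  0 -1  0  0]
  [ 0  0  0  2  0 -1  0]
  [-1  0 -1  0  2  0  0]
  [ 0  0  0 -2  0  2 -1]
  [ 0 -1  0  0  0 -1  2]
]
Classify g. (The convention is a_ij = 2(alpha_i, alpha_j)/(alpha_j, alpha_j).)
The matrix has rank 7 with 2's on the diagonal. Reading the off-diagonal entries as Dynkin edges (a single edge where a_ij = a_ji = -1; a double or triple edge where a_ij * a_ji = 2 or 3), the diagram is a chain of 7 nodes with a double edge at one end; the terminal node there is the unique short simple root (B_7). One simple-root ordering that puts it in standard form is (alpha_1, alpha_5, alpha_3, alpha_2, alpha_7, alpha_6, alpha_4). So the algebra is type B_7, i.e. so(15).

B_7 (so(15))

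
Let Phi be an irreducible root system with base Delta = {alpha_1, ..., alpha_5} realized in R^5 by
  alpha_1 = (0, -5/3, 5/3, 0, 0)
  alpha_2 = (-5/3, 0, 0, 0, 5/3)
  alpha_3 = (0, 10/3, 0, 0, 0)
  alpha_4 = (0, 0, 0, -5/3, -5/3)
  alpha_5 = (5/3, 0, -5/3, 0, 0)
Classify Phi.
type C_5

Compute the Cartan integers a_ij = 2(alpha_i, alpha_j)/(alpha_j, alpha_j); the resulting 5x5 Cartan matrix is
[[2, 0, -1, 0, -1], [0, 2, 0, -1, -1], [-2, 0, 2, 0, 0], [0, -1, 0, 2, 0], [-1, -1, 0, 0, 2]].
The roots have two lengths (squared-length ratio 2:1); the short ones are alpha_{1,2,4,5}. The associated Dynkin diagram is a chain of 5 nodes with a double edge at one end; the terminal node there is the unique long simple root (C_5), so the type is C_5 (the algebra sp(10)).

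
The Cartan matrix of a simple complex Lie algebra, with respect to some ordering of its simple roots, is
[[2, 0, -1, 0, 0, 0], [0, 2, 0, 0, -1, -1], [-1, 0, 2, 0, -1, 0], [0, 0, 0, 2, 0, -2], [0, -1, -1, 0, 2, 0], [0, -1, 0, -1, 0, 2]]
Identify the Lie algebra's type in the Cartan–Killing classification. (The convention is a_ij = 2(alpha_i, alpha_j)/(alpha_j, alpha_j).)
The matrix has rank 6 with 2's on the diagonal. Reading the off-diagonal entries as Dynkin edges (a single edge where a_ij = a_ji = -1; a double or triple edge where a_ij * a_ji = 2 or 3), the diagram is a chain of 6 nodes with a double edge at one end; the terminal node there is the unique long simple root (C_6). One simple-root ordering that puts it in standard form is (alpha_1, alpha_3, alpha_5, alpha_2, alpha_6, alpha_4). So the algebra is type C_6, i.e. sp(12).

C6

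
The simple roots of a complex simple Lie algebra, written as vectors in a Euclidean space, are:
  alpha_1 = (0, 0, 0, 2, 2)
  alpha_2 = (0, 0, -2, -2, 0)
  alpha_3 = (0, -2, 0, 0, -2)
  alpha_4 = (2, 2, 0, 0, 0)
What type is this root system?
Compute the Cartan integers a_ij = 2(alpha_i, alpha_j)/(alpha_j, alpha_j); the resulting 4x4 Cartan matrix is
[[2, -1, -1, 0], [-1, 2, 0, 0], [-1, 0, 2, -1], [0, 0, -1, 2]].
All simple roots have the same length, so the diagram is simply laced. The associated Dynkin diagram is a chain of 4 nodes with single edges (A_4), so the type is A_4 (the algebra sl(5)).

type A_4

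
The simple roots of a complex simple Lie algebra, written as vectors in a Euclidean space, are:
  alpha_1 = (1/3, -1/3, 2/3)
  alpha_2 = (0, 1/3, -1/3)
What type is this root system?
Compute the Cartan integers a_ij = 2(alpha_i, alpha_j)/(alpha_j, alpha_j); the resulting 2x2 Cartan matrix is
[[2, -3], [-1, 2]].
The roots have two lengths (squared-length ratio 3:1); the short ones are alpha_{2}. The associated Dynkin diagram is two nodes joined by a triple edge (G_2), so the type is G_2.

G2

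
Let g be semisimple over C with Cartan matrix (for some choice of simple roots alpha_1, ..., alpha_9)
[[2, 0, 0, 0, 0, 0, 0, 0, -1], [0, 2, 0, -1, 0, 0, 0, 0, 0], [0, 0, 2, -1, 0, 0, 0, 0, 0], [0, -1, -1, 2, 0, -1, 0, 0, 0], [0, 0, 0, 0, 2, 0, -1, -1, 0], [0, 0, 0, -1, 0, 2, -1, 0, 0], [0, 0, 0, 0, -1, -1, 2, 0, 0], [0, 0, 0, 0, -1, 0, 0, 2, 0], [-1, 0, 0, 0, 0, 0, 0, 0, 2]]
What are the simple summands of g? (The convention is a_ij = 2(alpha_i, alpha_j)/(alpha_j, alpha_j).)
type A_2 ⊕ type D_7

The diagram associated to this matrix has two connected components: the simple roots {alpha_1, alpha_9} form a chain of 2 nodes with single edges (A_2), and {alpha_2, alpha_3, alpha_4, alpha_5, alpha_6, alpha_7, alpha_8} form a chain of 5 nodes with a fork of two nodes at one end (D_7). A semisimple Lie algebra decomposes uniquely as the direct sum of simple ideals, one per connected component of its Dynkin diagram, so g ≅ A_2 ⊕ D_7 (dimension 8 + 91 = 99).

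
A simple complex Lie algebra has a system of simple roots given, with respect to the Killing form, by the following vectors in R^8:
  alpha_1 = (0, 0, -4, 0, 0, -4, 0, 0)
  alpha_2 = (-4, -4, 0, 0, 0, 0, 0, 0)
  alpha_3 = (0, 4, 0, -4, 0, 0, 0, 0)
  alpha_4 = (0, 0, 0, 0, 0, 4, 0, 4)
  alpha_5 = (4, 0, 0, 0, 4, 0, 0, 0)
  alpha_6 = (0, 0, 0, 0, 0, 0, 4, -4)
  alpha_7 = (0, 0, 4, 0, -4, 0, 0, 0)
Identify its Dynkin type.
Compute the Cartan integers a_ij = 2(alpha_i, alpha_j)/(alpha_j, alpha_j); the resulting 7x7 Cartan matrix is
[[2, 0, 0, -1, 0, 0, -1], [0, 2, -1, 0, -1, 0, 0], [0, -1, 2, 0, 0, 0, 0], [-1, 0, 0, 2, 0, -1, 0], [0, -1, 0, 0, 2, 0, -1], [0, 0, 0, -1, 0, 2, 0], [-1, 0, 0, 0, -1, 0, 2]].
All simple roots have the same length, so the diagram is simply laced. The associated Dynkin diagram is a chain of 7 nodes with single edges (A_7), so the type is A_7 (the algebra sl(8)).

A_7 (sl(8))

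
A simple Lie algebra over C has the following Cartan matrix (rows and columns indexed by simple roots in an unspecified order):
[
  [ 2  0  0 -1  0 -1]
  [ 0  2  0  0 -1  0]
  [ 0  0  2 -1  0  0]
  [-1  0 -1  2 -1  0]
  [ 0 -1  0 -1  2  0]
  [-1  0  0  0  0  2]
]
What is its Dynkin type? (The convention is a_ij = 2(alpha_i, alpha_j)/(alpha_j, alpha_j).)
The matrix has rank 6 with 2's on the diagonal. Reading the off-diagonal entries as Dynkin edges (a single edge where a_ij = a_ji = -1; a double or triple edge where a_ij * a_ji = 2 or 3), the diagram is a chain of 5 nodes with one extra node attached to the third node from one end (E_6). One simple-root ordering that puts it in standard form is (alpha_6, alpha_3, alpha_1, alpha_4, alpha_5, alpha_2). So the algebra is type E_6.

E_6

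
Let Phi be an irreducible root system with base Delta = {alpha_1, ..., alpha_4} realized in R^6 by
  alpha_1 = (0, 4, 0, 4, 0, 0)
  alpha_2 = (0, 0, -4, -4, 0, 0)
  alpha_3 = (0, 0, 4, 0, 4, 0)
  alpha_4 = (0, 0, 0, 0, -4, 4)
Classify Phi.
A_4

Compute the Cartan integers a_ij = 2(alpha_i, alpha_j)/(alpha_j, alpha_j); the resulting 4x4 Cartan matrix is
[[2, -1, 0, 0], [-1, 2, -1, 0], [0, -1, 2, -1], [0, 0, -1, 2]].
All simple roots have the same length, so the diagram is simply laced. The associated Dynkin diagram is a chain of 4 nodes with single edges (A_4), so the type is A_4 (the algebra sl(5)).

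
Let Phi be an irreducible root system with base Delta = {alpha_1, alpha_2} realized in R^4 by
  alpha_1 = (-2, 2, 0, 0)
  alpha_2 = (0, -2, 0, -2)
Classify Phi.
A_2

Compute the Cartan integers a_ij = 2(alpha_i, alpha_j)/(alpha_j, alpha_j); the resulting 2x2 Cartan matrix is
[[2, -1], [-1, 2]].
All simple roots have the same length, so the diagram is simply laced. The associated Dynkin diagram is a chain of 2 nodes with single edges (A_2), so the type is A_2 (the algebra sl(3)).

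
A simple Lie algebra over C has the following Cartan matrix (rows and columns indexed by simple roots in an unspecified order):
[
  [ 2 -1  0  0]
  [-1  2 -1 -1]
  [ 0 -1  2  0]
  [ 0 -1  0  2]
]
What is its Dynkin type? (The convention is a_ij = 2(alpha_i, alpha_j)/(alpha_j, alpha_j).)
The matrix has rank 4 with 2's on the diagonal. Reading the off-diagonal entries as Dynkin edges (a single edge where a_ij = a_ji = -1; a double or triple edge where a_ij * a_ji = 2 or 3), the diagram is a chain of 2 nodes with a fork of two nodes at one end (D_4). One simple-root ordering that puts it in standard form is (alpha_3, alpha_2, alpha_1, alpha_4). So the algebra is type D_4, i.e. so(8).

D_4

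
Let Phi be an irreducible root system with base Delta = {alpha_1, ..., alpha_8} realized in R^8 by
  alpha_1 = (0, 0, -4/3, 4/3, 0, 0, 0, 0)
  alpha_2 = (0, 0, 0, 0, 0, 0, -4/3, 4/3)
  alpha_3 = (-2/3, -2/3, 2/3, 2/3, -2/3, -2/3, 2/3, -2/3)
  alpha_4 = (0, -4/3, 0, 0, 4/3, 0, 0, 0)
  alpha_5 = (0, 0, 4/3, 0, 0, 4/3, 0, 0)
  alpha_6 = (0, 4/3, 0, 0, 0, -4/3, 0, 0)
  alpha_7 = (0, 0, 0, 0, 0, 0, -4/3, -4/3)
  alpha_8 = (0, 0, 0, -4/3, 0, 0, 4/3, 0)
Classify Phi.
E_8

Compute the Cartan integers a_ij = 2(alpha_i, alpha_j)/(alpha_j, alpha_j); the resulting 8x8 Cartan matrix is
[[2, 0, 0, 0, -1, 0, 0, -1], [0, 2, -1, 0, 0, 0, 0, -1], [0, -1, 2, 0, 0, 0, 0, 0], [0, 0, 0, 2, 0, -1, 0, 0], [-1, 0, 0, 0, 2, -1, 0, 0], [0, 0, 0, -1, -1, 2, 0, 0], [0, 0, 0, 0, 0, 0, 2, -1], [-1, -1, 0, 0, 0, 0, -1, 2]].
All simple roots have the same length, so the diagram is simply laced. The associated Dynkin diagram is a chain of 7 nodes with one extra node attached to the third node from one end (E_8), so the type is E_8.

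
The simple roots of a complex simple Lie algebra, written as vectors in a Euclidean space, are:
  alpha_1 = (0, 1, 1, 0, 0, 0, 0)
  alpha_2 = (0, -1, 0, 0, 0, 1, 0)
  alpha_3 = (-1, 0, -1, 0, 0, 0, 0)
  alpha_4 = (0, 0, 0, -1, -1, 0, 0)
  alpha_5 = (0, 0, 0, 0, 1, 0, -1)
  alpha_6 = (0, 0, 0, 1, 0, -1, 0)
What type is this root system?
A6

Compute the Cartan integers a_ij = 2(alpha_i, alpha_j)/(alpha_j, alpha_j); the resulting 6x6 Cartan matrix is
[[2, -1, -1, 0, 0, 0], [-1, 2, 0, 0, 0, -1], [-1, 0, 2, 0, 0, 0], [0, 0, 0, 2, -1, -1], [0, 0, 0, -1, 2, 0], [0, -1, 0, -1, 0, 2]].
All simple roots have the same length, so the diagram is simply laced. The associated Dynkin diagram is a chain of 6 nodes with single edges (A_6), so the type is A_6 (the algebra sl(7)).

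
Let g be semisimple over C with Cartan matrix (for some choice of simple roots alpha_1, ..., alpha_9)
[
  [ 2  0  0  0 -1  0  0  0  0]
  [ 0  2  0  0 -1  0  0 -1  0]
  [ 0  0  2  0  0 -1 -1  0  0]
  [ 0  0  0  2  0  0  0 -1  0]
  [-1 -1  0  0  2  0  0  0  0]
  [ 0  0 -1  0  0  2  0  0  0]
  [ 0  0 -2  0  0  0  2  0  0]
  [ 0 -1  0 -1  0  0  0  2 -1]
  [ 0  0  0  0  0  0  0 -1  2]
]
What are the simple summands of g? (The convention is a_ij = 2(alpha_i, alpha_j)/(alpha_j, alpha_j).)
The diagram associated to this matrix has two connected components: the simple roots {alpha_3, alpha_6, alpha_7} form a chain of 3 nodes with a double edge at one end; the terminal node there is the unique long simple root (C_3), and {alpha_1, alpha_2, alpha_4, alpha_5, alpha_8, alpha_9} form a chain of 4 nodes with a fork of two nodes at one end (D_6). A semisimple Lie algebra decomposes uniquely as the direct sum of simple ideals, one per connected component of its Dynkin diagram, so g ≅ C_3 ⊕ D_6 (dimension 21 + 66 = 87).

type C_3 + type D_6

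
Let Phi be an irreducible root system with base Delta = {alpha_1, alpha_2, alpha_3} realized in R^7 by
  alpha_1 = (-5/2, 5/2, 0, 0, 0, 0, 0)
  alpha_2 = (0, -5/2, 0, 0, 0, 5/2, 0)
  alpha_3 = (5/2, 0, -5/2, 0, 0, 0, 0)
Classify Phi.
Compute the Cartan integers a_ij = 2(alpha_i, alpha_j)/(alpha_j, alpha_j); the resulting 3x3 Cartan matrix is
[[2, -1, -1], [-1, 2, 0], [-1, 0, 2]].
All simple roots have the same length, so the diagram is simply laced. The associated Dynkin diagram is a chain of 3 nodes with single edges (A_3), so the type is A_3 (the algebra sl(4)).

A_3 (sl(4))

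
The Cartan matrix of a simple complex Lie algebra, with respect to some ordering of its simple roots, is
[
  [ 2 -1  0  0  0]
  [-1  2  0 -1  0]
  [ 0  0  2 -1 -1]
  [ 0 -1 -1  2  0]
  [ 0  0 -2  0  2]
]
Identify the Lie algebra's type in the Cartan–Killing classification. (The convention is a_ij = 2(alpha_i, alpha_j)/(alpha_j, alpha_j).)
The matrix has rank 5 with 2's on the diagonal. Reading the off-diagonal entries as Dynkin edges (a single edge where a_ij = a_ji = -1; a double or triple edge where a_ij * a_ji = 2 or 3), the diagram is a chain of 5 nodes with a double edge at one end; the terminal node there is the unique long simple root (C_5). One simple-root ordering that puts it in standard form is (alpha_1, alpha_2, alpha_4, alpha_3, alpha_5). So the algebra is type C_5, i.e. sp(10).

type C_5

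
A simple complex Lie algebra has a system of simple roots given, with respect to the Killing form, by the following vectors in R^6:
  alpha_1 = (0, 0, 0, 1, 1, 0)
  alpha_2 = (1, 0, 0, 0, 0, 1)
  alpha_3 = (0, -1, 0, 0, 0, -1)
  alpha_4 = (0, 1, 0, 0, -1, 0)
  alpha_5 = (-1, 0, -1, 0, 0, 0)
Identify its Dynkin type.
Compute the Cartan integers a_ij = 2(alpha_i, alpha_j)/(alpha_j, alpha_j); the resulting 5x5 Cartan matrix is
[[2, 0, 0, -1, 0], [0, 2, -1, 0, -1], [0, -1, 2, -1, 0], [-1, 0, -1, 2, 0], [0, -1, 0, 0, 2]].
All simple roots have the same length, so the diagram is simply laced. The associated Dynkin diagram is a chain of 5 nodes with single edges (A_5), so the type is A_5 (the algebra sl(6)).

A_5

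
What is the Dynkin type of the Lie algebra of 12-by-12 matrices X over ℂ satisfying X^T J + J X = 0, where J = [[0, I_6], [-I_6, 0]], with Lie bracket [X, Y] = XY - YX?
C_6

This is sp(12), which has dimension 12(12+1)/2 = 78 and rank 12/2 = 6. In the classification of classical Lie algebras, the symplectic algebra sp(2n) has type C_n; here n = 6, so the Dynkin diagram is a chain of 6 nodes with a double edge at one end; the terminal node there is the unique long simple root (C_6). Hence the type is C_6.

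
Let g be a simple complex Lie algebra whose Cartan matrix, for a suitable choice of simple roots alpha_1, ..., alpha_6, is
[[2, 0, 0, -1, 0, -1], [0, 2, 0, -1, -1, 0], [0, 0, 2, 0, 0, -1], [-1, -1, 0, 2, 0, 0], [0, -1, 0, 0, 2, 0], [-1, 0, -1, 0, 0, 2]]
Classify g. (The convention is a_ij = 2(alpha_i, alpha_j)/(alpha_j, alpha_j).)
A6

The matrix has rank 6 with 2's on the diagonal. Reading the off-diagonal entries as Dynkin edges (a single edge where a_ij = a_ji = -1; a double or triple edge where a_ij * a_ji = 2 or 3), the diagram is a chain of 6 nodes with single edges (A_6). One simple-root ordering that puts it in standard form is (alpha_3, alpha_6, alpha_1, alpha_4, alpha_2, alpha_5). So the algebra is type A_6, i.e. sl(7).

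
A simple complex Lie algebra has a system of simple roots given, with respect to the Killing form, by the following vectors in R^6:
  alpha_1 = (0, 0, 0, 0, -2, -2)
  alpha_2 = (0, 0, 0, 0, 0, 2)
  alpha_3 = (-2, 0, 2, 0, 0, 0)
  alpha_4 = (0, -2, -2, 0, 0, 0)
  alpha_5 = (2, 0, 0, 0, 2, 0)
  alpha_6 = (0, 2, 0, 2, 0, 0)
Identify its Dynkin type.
type B_6

Compute the Cartan integers a_ij = 2(alpha_i, alpha_j)/(alpha_j, alpha_j); the resulting 6x6 Cartan matrix is
[[2, -2, 0, 0, -1, 0], [-1, 2, 0, 0, 0, 0], [0, 0, 2, -1, -1, 0], [0, 0, -1, 2, 0, -1], [-1, 0, -1, 0, 2, 0], [0, 0, 0, -1, 0, 2]].
The roots have two lengths (squared-length ratio 2:1); the short ones are alpha_{2}. The associated Dynkin diagram is a chain of 6 nodes with a double edge at one end; the terminal node there is the unique short simple root (B_6), so the type is B_6 (the algebra so(13)).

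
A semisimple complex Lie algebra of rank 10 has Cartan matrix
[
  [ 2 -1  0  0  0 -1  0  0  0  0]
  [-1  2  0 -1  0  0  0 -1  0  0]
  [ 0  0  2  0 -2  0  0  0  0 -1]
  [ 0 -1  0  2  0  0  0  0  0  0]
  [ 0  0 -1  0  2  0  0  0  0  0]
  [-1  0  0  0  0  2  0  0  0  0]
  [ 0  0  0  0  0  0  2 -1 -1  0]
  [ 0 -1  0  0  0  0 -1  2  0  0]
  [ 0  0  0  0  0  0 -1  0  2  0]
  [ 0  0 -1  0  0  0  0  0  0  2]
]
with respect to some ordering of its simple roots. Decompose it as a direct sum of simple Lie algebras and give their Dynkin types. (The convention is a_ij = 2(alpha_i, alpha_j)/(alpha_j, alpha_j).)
type B_3 + type E_7

The diagram associated to this matrix has two connected components: the simple roots {alpha_3, alpha_5, alpha_10} form a chain of 3 nodes with a double edge at one end; the terminal node there is the unique short simple root (B_3), and {alpha_1, alpha_2, alpha_4, alpha_6, alpha_7, alpha_8, alpha_9} form a chain of 6 nodes with one extra node attached to the third node from one end (E_7). A semisimple Lie algebra decomposes uniquely as the direct sum of simple ideals, one per connected component of its Dynkin diagram, so g ≅ B_3 ⊕ E_7 (dimension 21 + 133 = 154).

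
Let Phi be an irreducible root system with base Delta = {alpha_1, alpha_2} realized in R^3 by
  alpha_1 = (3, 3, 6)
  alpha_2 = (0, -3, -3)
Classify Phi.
G_2

Compute the Cartan integers a_ij = 2(alpha_i, alpha_j)/(alpha_j, alpha_j); the resulting 2x2 Cartan matrix is
[[2, -3], [-1, 2]].
The roots have two lengths (squared-length ratio 3:1); the short ones are alpha_{2}. The associated Dynkin diagram is two nodes joined by a triple edge (G_2), so the type is G_2.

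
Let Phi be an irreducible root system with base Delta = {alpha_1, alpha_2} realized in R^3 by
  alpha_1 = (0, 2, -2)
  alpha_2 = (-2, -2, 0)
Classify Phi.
Compute the Cartan integers a_ij = 2(alpha_i, alpha_j)/(alpha_j, alpha_j); the resulting 2x2 Cartan matrix is
[[2, -1], [-1, 2]].
All simple roots have the same length, so the diagram is simply laced. The associated Dynkin diagram is a chain of 2 nodes with single edges (A_2), so the type is A_2 (the algebra sl(3)).

A2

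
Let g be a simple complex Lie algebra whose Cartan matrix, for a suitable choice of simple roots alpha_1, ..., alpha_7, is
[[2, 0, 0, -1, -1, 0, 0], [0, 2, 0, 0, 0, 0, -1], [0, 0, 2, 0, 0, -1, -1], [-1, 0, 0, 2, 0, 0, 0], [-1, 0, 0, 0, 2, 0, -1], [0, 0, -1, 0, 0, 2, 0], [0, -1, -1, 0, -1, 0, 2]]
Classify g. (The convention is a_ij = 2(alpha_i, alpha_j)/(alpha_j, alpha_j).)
The matrix has rank 7 with 2's on the diagonal. Reading the off-diagonal entries as Dynkin edges (a single edge where a_ij = a_ji = -1; a double or triple edge where a_ij * a_ji = 2 or 3), the diagram is a chain of 6 nodes with one extra node attached to the third node from one end (E_7). One simple-root ordering that puts it in standard form is (alpha_6, alpha_2, alpha_3, alpha_7, alpha_5, alpha_1, alpha_4). So the algebra is type E_7.

E_7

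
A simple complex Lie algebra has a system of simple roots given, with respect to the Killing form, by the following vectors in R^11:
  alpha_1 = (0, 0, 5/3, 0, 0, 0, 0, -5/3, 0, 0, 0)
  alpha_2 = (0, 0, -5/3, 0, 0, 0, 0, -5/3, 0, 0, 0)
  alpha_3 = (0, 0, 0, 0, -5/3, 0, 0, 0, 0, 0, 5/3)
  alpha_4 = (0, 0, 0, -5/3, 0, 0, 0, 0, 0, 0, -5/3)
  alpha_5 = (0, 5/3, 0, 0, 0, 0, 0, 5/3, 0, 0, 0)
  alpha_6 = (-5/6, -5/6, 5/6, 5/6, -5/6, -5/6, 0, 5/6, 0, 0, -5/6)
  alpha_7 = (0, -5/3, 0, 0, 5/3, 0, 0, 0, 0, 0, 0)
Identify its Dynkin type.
Compute the Cartan integers a_ij = 2(alpha_i, alpha_j)/(alpha_j, alpha_j); the resulting 7x7 Cartan matrix is
[[2, 0, 0, 0, -1, 0, 0], [0, 2, 0, 0, -1, -1, 0], [0, 0, 2, -1, 0, 0, -1], [0, 0, -1, 2, 0, 0, 0], [-1, -1, 0, 0, 2, 0, -1], [0, -1, 0, 0, 0, 2, 0], [0, 0, -1, 0, -1, 0, 2]].
All simple roots have the same length, so the diagram is simply laced. The associated Dynkin diagram is a chain of 6 nodes with one extra node attached to the third node from one end (E_7), so the type is E_7.

E7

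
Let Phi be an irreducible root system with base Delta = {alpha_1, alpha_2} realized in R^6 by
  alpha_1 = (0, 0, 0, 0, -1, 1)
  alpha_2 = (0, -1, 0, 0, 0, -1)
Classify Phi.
Compute the Cartan integers a_ij = 2(alpha_i, alpha_j)/(alpha_j, alpha_j); the resulting 2x2 Cartan matrix is
[[2, -1], [-1, 2]].
All simple roots have the same length, so the diagram is simply laced. The associated Dynkin diagram is a chain of 2 nodes with single edges (A_2), so the type is A_2 (the algebra sl(3)).

A_2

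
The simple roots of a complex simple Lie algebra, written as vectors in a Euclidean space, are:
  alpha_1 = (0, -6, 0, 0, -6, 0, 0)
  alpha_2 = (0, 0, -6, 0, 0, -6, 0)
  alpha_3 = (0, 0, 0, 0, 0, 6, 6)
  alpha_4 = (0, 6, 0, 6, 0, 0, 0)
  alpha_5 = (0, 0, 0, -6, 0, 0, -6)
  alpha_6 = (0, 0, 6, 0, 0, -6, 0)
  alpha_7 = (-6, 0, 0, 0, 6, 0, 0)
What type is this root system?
Compute the Cartan integers a_ij = 2(alpha_i, alpha_j)/(alpha_j, alpha_j); the resulting 7x7 Cartan matrix is
[[2, 0, 0, -1, 0, 0, -1], [0, 2, -1, 0, 0, 0, 0], [0, -1, 2, 0, -1, -1, 0], [-1, 0, 0, 2, -1, 0, 0], [0, 0, -1, -1, 2, 0, 0], [0, 0, -1, 0, 0, 2, 0], [-1, 0, 0, 0, 0, 0, 2]].
All simple roots have the same length, so the diagram is simply laced. The associated Dynkin diagram is a chain of 5 nodes with a fork of two nodes at one end (D_7), so the type is D_7 (the algebra so(14)).

D_7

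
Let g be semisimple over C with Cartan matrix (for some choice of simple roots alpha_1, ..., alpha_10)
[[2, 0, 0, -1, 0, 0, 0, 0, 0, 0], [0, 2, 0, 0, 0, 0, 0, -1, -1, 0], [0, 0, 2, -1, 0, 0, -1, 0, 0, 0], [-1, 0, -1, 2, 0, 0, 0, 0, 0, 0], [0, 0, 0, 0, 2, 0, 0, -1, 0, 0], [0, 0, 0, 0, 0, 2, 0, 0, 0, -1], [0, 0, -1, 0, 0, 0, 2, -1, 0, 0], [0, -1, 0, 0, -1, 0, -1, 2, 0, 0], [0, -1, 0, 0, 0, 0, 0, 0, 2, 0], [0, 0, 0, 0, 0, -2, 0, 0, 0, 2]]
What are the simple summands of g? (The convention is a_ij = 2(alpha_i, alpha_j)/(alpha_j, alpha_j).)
B2 ⊕ E8

The diagram associated to this matrix has two connected components: the simple roots {alpha_6, alpha_10} form a chain of 2 nodes with a double edge at one end; the terminal node there is the unique short simple root (B_2), and {alpha_1, alpha_2, alpha_3, alpha_4, alpha_5, alpha_7, alpha_8, alpha_9} form a chain of 7 nodes with one extra node attached to the third node from one end (E_8). A semisimple Lie algebra decomposes uniquely as the direct sum of simple ideals, one per connected component of its Dynkin diagram, so g ≅ B_2 ⊕ E_8 (dimension 10 + 248 = 258).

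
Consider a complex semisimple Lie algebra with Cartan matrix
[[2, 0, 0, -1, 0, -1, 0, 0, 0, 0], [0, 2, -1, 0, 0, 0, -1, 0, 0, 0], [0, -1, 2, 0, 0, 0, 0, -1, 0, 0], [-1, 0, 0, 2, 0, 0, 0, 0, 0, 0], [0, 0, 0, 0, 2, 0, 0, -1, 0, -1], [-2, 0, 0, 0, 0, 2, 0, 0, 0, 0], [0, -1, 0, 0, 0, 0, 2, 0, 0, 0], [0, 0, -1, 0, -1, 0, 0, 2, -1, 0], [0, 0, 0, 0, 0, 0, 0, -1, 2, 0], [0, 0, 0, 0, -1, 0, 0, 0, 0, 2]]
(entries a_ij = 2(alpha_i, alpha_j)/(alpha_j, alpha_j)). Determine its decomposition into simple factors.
The diagram associated to this matrix has two connected components: the simple roots {alpha_1, alpha_4, alpha_6} form a chain of 3 nodes with a double edge at one end; the terminal node there is the unique long simple root (C_3), and {alpha_2, alpha_3, alpha_5, alpha_7, alpha_8, alpha_9, alpha_10} form a chain of 6 nodes with one extra node attached to the third node from one end (E_7). A semisimple Lie algebra decomposes uniquely as the direct sum of simple ideals, one per connected component of its Dynkin diagram, so g ≅ C_3 ⊕ E_7 (dimension 21 + 133 = 154).

type C_3 ⊕ type E_7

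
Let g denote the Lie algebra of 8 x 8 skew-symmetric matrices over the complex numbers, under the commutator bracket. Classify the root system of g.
This is so(8) with 8 even, which has dimension 8(8-1)/2 = 28 and rank 8/2 = 4. In the classification of classical Lie algebras, the orthogonal algebra so(2n) in an even number of variables has type D_n; here n = 4, so the Dynkin diagram is a chain of 2 nodes with a fork of two nodes at one end (D_4). Hence the type is D_4.

D4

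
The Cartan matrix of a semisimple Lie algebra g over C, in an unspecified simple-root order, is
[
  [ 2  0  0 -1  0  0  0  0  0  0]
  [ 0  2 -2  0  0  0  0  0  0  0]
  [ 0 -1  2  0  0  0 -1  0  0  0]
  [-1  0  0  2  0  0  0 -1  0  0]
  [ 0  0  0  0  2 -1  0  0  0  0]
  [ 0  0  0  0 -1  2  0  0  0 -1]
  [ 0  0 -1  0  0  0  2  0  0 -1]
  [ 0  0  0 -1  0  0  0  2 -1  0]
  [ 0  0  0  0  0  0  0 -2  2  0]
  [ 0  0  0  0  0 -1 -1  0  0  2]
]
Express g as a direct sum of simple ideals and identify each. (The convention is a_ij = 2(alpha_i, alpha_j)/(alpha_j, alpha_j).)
C_4 + C_6

The diagram associated to this matrix has two connected components: the simple roots {alpha_1, alpha_4, alpha_8, alpha_9} form a chain of 4 nodes with a double edge at one end; the terminal node there is the unique long simple root (C_4), and {alpha_2, alpha_3, alpha_5, alpha_6, alpha_7, alpha_10} form a chain of 6 nodes with a double edge at one end; the terminal node there is the unique long simple root (C_6). A semisimple Lie algebra decomposes uniquely as the direct sum of simple ideals, one per connected component of its Dynkin diagram, so g ≅ C_4 ⊕ C_6 (dimension 36 + 78 = 114).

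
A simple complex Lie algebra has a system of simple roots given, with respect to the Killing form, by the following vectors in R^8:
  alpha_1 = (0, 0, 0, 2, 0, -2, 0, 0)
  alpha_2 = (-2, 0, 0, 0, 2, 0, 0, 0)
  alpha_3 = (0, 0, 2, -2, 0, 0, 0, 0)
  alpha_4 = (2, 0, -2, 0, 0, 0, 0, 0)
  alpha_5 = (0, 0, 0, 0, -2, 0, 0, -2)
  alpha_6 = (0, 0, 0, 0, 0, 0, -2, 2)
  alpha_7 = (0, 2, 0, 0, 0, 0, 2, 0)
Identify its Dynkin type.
type A_7

Compute the Cartan integers a_ij = 2(alpha_i, alpha_j)/(alpha_j, alpha_j); the resulting 7x7 Cartan matrix is
[[2, 0, -1, 0, 0, 0, 0], [0, 2, 0, -1, -1, 0, 0], [-1, 0, 2, -1, 0, 0, 0], [0, -1, -1, 2, 0, 0, 0], [0, -1, 0, 0, 2, -1, 0], [0, 0, 0, 0, -1, 2, -1], [0, 0, 0, 0, 0, -1, 2]].
All simple roots have the same length, so the diagram is simply laced. The associated Dynkin diagram is a chain of 7 nodes with single edges (A_7), so the type is A_7 (the algebra sl(8)).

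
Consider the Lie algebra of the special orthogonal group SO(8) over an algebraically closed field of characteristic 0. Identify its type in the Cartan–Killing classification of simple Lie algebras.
type D_4

This is so(8) with 8 even, which has dimension 8(8-1)/2 = 28 and rank 8/2 = 4. In the classification of classical Lie algebras, the orthogonal algebra so(2n) in an even number of variables has type D_n; here n = 4, so the Dynkin diagram is a chain of 2 nodes with a fork of two nodes at one end (D_4). Hence the type is D_4.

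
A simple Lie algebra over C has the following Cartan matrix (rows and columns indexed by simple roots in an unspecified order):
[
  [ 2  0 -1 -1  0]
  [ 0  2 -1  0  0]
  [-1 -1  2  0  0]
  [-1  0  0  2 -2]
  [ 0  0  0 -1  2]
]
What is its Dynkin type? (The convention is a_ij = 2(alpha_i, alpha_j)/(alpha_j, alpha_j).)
B_5

The matrix has rank 5 with 2's on the diagonal. Reading the off-diagonal entries as Dynkin edges (a single edge where a_ij = a_ji = -1; a double or triple edge where a_ij * a_ji = 2 or 3), the diagram is a chain of 5 nodes with a double edge at one end; the terminal node there is the unique short simple root (B_5). One simple-root ordering that puts it in standard form is (alpha_2, alpha_3, alpha_1, alpha_4, alpha_5). So the algebra is type B_5, i.e. so(11).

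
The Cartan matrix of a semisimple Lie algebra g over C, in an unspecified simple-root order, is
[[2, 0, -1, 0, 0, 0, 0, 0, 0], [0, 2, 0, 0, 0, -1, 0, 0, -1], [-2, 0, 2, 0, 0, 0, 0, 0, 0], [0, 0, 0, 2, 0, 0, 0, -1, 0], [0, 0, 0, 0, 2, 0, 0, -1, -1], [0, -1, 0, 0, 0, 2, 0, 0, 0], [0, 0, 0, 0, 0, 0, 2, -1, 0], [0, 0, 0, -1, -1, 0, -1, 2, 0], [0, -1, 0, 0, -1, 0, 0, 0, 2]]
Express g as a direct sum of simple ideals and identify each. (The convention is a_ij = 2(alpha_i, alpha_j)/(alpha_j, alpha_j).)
The diagram associated to this matrix has two connected components: the simple roots {alpha_1, alpha_3} form a chain of 2 nodes with a double edge at one end; the terminal node there is the unique short simple root (B_2), and {alpha_2, alpha_4, alpha_5, alpha_6, alpha_7, alpha_8, alpha_9} form a chain of 5 nodes with a fork of two nodes at one end (D_7). A semisimple Lie algebra decomposes uniquely as the direct sum of simple ideals, one per connected component of its Dynkin diagram, so g ≅ B_2 ⊕ D_7 (dimension 10 + 91 = 101).

type B_2 ⊕ type D_7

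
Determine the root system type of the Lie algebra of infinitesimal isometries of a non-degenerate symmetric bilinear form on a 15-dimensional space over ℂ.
B7

This is so(15) with 15 odd, which has dimension 15(15-1)/2 = 105 and rank (15-1)/2 = 7. In the classification of classical Lie algebras, the orthogonal algebra so(2n+1) in an odd number of variables has type B_n; here n = 7, so the Dynkin diagram is a chain of 7 nodes with a double edge at one end; the terminal node there is the unique short simple root (B_7). Hence the type is B_7.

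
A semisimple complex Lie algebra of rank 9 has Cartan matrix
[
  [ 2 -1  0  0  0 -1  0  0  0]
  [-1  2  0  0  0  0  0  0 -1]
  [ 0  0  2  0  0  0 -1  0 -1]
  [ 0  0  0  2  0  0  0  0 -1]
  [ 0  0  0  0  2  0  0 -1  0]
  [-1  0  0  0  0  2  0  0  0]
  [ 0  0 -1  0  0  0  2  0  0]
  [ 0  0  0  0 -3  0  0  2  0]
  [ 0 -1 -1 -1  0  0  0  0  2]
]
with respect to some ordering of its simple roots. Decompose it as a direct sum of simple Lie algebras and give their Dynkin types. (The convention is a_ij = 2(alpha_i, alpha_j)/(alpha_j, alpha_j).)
The diagram associated to this matrix has two connected components: the simple roots {alpha_1, alpha_2, alpha_3, alpha_4, alpha_6, alpha_7, alpha_9} form a chain of 6 nodes with one extra node attached to the third node from one end (E_7), and {alpha_5, alpha_8} form two nodes joined by a triple edge (G_2). A semisimple Lie algebra decomposes uniquely as the direct sum of simple ideals, one per connected component of its Dynkin diagram, so g ≅ E_7 ⊕ G_2 (dimension 133 + 14 = 147).

E_7 + G_2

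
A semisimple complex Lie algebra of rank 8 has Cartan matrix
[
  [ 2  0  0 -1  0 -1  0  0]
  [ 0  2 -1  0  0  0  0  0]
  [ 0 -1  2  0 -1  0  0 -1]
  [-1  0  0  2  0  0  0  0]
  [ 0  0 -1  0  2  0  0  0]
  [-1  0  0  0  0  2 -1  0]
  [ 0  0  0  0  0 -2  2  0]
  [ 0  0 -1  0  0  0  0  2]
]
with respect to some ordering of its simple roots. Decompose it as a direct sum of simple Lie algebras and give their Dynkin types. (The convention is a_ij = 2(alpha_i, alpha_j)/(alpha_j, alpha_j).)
type C_4 ⊕ type D_4

The diagram associated to this matrix has two connected components: the simple roots {alpha_1, alpha_4, alpha_6, alpha_7} form a chain of 4 nodes with a double edge at one end; the terminal node there is the unique long simple root (C_4), and {alpha_2, alpha_3, alpha_5, alpha_8} form a chain of 2 nodes with a fork of two nodes at one end (D_4). A semisimple Lie algebra decomposes uniquely as the direct sum of simple ideals, one per connected component of its Dynkin diagram, so g ≅ C_4 ⊕ D_4 (dimension 36 + 28 = 64).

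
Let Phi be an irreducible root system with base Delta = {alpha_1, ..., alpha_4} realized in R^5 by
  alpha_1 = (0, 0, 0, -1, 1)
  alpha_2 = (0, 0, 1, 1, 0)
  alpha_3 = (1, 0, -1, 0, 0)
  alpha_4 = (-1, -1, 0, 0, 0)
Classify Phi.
Compute the Cartan integers a_ij = 2(alpha_i, alpha_j)/(alpha_j, alpha_j); the resulting 4x4 Cartan matrix is
[[2, -1, 0, 0], [-1, 2, -1, 0], [0, -1, 2, -1], [0, 0, -1, 2]].
All simple roots have the same length, so the diagram is simply laced. The associated Dynkin diagram is a chain of 4 nodes with single edges (A_4), so the type is A_4 (the algebra sl(5)).

type A_4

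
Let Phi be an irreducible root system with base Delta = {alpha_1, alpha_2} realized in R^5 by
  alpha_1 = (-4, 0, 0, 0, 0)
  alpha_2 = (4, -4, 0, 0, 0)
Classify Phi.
Compute the Cartan integers a_ij = 2(alpha_i, alpha_j)/(alpha_j, alpha_j); the resulting 2x2 Cartan matrix is
[[2, -1], [-2, 2]].
The roots have two lengths (squared-length ratio 2:1); the short ones are alpha_{1}. The associated Dynkin diagram is a chain of 2 nodes with a double edge at one end; the terminal node there is the unique short simple root (B_2), so the type is B_2 (the algebra so(5)).

B_2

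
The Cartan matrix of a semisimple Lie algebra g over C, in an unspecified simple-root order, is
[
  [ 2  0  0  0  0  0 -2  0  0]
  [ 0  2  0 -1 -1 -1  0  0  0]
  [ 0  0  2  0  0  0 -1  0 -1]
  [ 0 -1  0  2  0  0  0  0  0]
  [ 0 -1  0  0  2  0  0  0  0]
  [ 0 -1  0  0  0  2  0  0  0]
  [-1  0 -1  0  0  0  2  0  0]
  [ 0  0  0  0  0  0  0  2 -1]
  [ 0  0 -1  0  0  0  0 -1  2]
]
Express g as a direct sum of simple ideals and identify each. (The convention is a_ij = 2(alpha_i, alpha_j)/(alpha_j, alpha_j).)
C5 ⊕ D4

The diagram associated to this matrix has two connected components: the simple roots {alpha_1, alpha_3, alpha_7, alpha_8, alpha_9} form a chain of 5 nodes with a double edge at one end; the terminal node there is the unique long simple root (C_5), and {alpha_2, alpha_4, alpha_5, alpha_6} form a chain of 2 nodes with a fork of two nodes at one end (D_4). A semisimple Lie algebra decomposes uniquely as the direct sum of simple ideals, one per connected component of its Dynkin diagram, so g ≅ C_5 ⊕ D_4 (dimension 55 + 28 = 83).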